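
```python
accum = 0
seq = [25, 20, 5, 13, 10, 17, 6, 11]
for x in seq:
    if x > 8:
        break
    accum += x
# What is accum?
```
Trace:
  accum=0
  accum=0, x=25

Final answer: 0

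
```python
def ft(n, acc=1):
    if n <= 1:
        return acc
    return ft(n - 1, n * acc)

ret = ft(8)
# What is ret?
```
Call trace:
ft(n=8, acc=1)
  ft(n=7, acc=8)
    ft(n=6, acc=56)
      ft(n=5, acc=336)
        ft(n=4, acc=1680)
          ft(n=3, acc=6720)
            ft(n=2, acc=20160)
              ft(n=1, acc=40320)
              -> return 40320
            -> return 40320
          -> return 40320
        -> return 40320
      -> return 40320
    -> return 40320
  -> return 40320
-> return 40320

Final answer: 40320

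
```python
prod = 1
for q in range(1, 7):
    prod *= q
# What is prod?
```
Trace:
  prod=1
  prod=1, q=1
  prod=2, q=2
  prod=6, q=3
  prod=24, q=4
  prod=120, q=5
  prod=720, q=6

Final answer: 720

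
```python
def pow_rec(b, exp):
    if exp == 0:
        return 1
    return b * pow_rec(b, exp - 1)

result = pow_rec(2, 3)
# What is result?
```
Call trace:
pow_rec(b=2, exp=3)
  pow_rec(b=2, exp=2)
    pow_rec(b=2, exp=1)
      pow_rec(b=2, exp=0)
      -> return 1
    -> return 2
  -> return 4
-> return 8

Final answer: 8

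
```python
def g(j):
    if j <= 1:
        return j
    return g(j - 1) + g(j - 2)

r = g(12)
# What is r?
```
Call trace (a repeated sub-call is expanded the first time; later identical calls just restate its return value):
g(j=12)
  g(j=11)
    g(j=10)
      g(j=9)
        g(j=8)
          g(j=7)
            g(j=6)
              g(j=5)
                g(j=4)
                  g(j=3)
                    g(j=2)
                      g(j=1)
                      -> return 1
                      g(j=0)
                      -> return 0
                    -> return 1
                    g(j=1)
                    -> return 1
                  -> return 2
                  g(j=2) -> return 1  (same call as traced above)
                -> return 3
                g(j=3) -> return 2  (same call as traced above)
              -> return 5
              g(j=4) -> return 3  (same call as traced above)
            -> return 8
            g(j=5) -> return 5  (same call as traced above)
          -> return 13
          g(j=6) -> return 8  (same call as traced above)
        -> return 21
        g(j=7) -> return 13  (same call as traced above)
      -> return 34
      g(j=8) -> return 21  (same call as traced above)
    -> return 55
    g(j=9) -> return 34  (same call as traced above)
  -> return 89
  g(j=10) -> return 55  (same call as traced above)
-> return 144

Final answer: 144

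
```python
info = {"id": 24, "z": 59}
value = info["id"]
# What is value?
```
Trace:
  info={'id': 24, 'z': 59}
  info={'id': 24, 'z': 59}, value=24

Final answer: 24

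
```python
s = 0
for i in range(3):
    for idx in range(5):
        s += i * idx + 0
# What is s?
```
Trace:
  s=0
  s=0, i=0, idx=0
  s=0, i=0, idx=1
  s=0, i=0, idx=2
  s=0, i=0, idx=3
  s=0, i=0, idx=4
  s=0, i=1, idx=0
  s=1, i=1, idx=1
  s=3, i=1, idx=2
  s=6, i=1, idx=3
  s=10, i=1, idx=4
  s=10, i=2, idx=0
  s=12, i=2, idx=1
  s=16, i=2, idx=2
  s=22, i=2, idx=3
  s=30, i=2, idx=4

Final answer: 30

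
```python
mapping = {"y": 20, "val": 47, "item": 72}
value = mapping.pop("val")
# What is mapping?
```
Trace:
  mapping={'y': 20, 'val': 47, 'item': 72}
  mapping={'y': 20, 'item': 72}, value=47

Final answer: {'y': 20, 'item': 72}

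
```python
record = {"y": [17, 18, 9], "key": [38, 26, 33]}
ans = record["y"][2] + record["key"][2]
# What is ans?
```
Trace:
  record={'y': [17, 18, 9], 'key': [38, 26, 33]}
  record={'y': [17, 18, 9], 'key': [38, 26, 33]}, ans=42

Final answer: 42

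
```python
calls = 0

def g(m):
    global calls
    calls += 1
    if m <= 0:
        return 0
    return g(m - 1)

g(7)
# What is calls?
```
Call trace:
g(m=7)
  g(m=6)
    g(m=5)
      g(m=4)
        g(m=3)
          g(m=2)
            g(m=1)
              g(m=0)
              -> return 0
            -> return 0
          -> return 0
        -> return 0
      -> return 0
    -> return 0
  -> return 0
-> return 0

calls is incremented once per call. g is entered once for each m = 7, 6, 5, 4, 3, 2, 1, 0 (the m <= 0 call returns without recursing), i.e. 7 + 1 calls.
calls = 8

Final answer: 8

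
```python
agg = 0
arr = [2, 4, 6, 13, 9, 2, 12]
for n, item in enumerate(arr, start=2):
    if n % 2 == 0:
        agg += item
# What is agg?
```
Trace:
  agg=0
  agg=2, n=2, item=2
  agg=2, n=3, item=4
  agg=8, n=4, item=6
  agg=8, n=5, item=13
  agg=17, n=6, item=9
  agg=17, n=7, item=2
  agg=29, n=8, item=12

Final answer: 29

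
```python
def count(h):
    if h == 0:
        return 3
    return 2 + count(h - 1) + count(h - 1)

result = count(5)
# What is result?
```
Call trace (a repeated sub-call is expanded the first time; later identical calls just restate its return value):
count(h=5)
  count(h=4)
    count(h=3)
      count(h=2)
        count(h=1)
          count(h=0)
          -> return 3
          count(h=0)
          -> return 3
        -> return 8
        count(h=1) -> return 8  (same call as traced above)
      -> return 18
      count(h=2) -> return 18  (same call as traced above)
    -> return 38
    count(h=3) -> return 38  (same call as traced above)
  -> return 78
  count(h=4) -> return 78  (same call as traced above)
-> return 158

Final answer: 158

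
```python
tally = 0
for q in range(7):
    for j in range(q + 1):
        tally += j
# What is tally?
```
Trace:
  tally=0
  tally=0, q=0, j=0
  tally=0, q=1, j=0
  tally=1, q=1, j=1
  tally=1, q=2, j=0
  tally=2, q=2, j=1
  tally=4, q=2, j=2
  tally=4, q=3, j=0
  tally=5, q=3, j=1
  tally=7, q=3, j=2
  tally=10, q=3, j=3
  tally=10, q=4, j=0
  tally=11, q=4, j=1
  tally=13, q=4, j=2
  tally=16, q=4, j=3
  tally=20, q=4, j=4
  tally=20, q=5, j=0
  tally=21, q=5, j=1
  tally=23, q=5, j=2
  tally=26, q=5, j=3
  tally=30, q=5, j=4
  tally=35, q=5, j=5
  tally=35, q=6, j=0
  tally=36, q=6, j=1
  tally=38, q=6, j=2
  tally=41, q=6, j=3
  tally=45, q=6, j=4
  tally=50, q=6, j=5
  tally=56, q=6, j=6

Final answer: 56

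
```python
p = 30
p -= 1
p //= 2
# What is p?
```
Trace:
  p=30
  p=29
  p=14

Final answer: 14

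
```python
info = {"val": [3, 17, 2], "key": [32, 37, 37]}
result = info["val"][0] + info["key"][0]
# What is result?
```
Trace:
  info={'val': [3, 17, 2], 'key': [32, 37, 37]}
  info={'val': [3, 17, 2], 'key': [32, 37, 37]}, result=35

Final answer: 35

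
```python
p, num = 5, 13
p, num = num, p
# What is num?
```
Trace:
  p=5, num=13
  p=13, num=5

Final answer: 5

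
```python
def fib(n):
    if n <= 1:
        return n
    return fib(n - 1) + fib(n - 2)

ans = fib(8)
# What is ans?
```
Call trace (a repeated sub-call is expanded the first time; later identical calls just restate its return value):
fib(n=8)
  fib(n=7)
    fib(n=6)
      fib(n=5)
        fib(n=4)
          fib(n=3)
            fib(n=2)
              fib(n=1)
              -> return 1
              fib(n=0)
              -> return 0
            -> return 1
            fib(n=1)
            -> return 1
          -> return 2
          fib(n=2) -> return 1  (same call as traced above)
        -> return 3
        fib(n=3) -> return 2  (same call as traced above)
      -> return 5
      fib(n=4) -> return 3  (same call as traced above)
    -> return 8
    fib(n=5) -> return 5  (same call as traced above)
  -> return 13
  fib(n=6) -> return 8  (same call as traced above)
-> return 21

Final answer: 21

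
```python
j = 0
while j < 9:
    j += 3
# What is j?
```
Trace:
  j=0
  j=3
  j=6
  j=9

Final answer: 9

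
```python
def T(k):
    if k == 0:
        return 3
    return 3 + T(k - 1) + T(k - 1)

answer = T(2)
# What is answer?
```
Call trace (a repeated sub-call is expanded the first time; later identical calls just restate its return value):
T(k=2)
  T(k=1)
    T(k=0)
    -> return 3
    T(k=0)
    -> return 3
  -> return 9
  T(k=1) -> return 9  (same call as traced above)
-> return 21

Final answer: 21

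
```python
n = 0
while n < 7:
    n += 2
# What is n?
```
Trace:
  n=0
  n=2
  n=4
  n=6
  n=8

Final answer: 8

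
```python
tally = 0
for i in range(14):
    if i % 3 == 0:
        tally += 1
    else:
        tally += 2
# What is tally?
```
Trace:
  tally=0
  tally=1, i=0
  tally=3, i=1
  tally=5, i=2
  tally=6, i=3
  tally=8, i=4
  tally=10, i=5
  tally=11, i=6
  tally=13, i=7
  tally=15, i=8
  tally=16, i=9
  tally=18, i=10
  tally=20, i=11
  tally=21, i=12
  tally=23, i=13

Final answer: 23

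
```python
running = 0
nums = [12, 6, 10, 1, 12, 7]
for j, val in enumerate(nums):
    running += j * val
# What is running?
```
Trace:
  running=0
  running=0, j=0, val=12
  running=6, j=1, val=6
  running=26, j=2, val=10
  running=29, j=3, val=1
  running=77, j=4, val=12
  running=112, j=5, val=7

Final answer: 112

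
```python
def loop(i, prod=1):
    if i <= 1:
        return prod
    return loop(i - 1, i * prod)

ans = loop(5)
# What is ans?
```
Call trace:
loop(i=5, prod=1)
  loop(i=4, prod=5)
    loop(i=3, prod=20)
      loop(i=2, prod=60)
        loop(i=1, prod=120)
        -> return 120
      -> return 120
    -> return 120
  -> return 120
-> return 120

Final answer: 120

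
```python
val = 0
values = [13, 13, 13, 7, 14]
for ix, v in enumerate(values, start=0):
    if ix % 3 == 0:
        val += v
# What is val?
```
Trace:
  val=0
  val=13, ix=0, v=13
  val=13, ix=1, v=13
  val=13, ix=2, v=13
  val=20, ix=3, v=7
  val=20, ix=4, v=14

Final answer: 20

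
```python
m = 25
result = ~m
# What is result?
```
Trace:
  m=25
  m=25, result=-26

Final answer: -26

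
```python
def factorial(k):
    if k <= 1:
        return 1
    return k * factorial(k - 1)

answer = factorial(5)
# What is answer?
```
Call trace:
factorial(k=5)
  factorial(k=4)
    factorial(k=3)
      factorial(k=2)
        factorial(k=1)
        -> return 1
      -> return 2
    -> return 6
  -> return 24
-> return 120

Final answer: 120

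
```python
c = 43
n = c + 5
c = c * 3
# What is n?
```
Trace:
  c=43
  c=43, n=48
  c=129, n=48

Final answer: 48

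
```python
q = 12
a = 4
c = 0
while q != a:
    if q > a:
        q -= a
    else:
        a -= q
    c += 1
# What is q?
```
Trace:
  q=12
  q=12, a=4
  q=12, a=4, c=0
  q=8, a=4, c=1
  q=4, a=4, c=2

Final answer: 4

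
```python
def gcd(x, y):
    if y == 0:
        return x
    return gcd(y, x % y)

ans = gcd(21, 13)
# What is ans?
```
Call trace:
gcd(x=21, y=13)
  gcd(x=13, y=8)
    gcd(x=8, y=5)
      gcd(x=5, y=3)
        gcd(x=3, y=2)
          gcd(x=2, y=1)
            gcd(x=1, y=0)
            -> return 1
          -> return 1
        -> return 1
      -> return 1
    -> return 1
  -> return 1
-> return 1

Final answer: 1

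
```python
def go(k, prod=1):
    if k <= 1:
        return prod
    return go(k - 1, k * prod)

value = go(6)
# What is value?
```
Call trace:
go(k=6, prod=1)
  go(k=5, prod=6)
    go(k=4, prod=30)
      go(k=3, prod=120)
        go(k=2, prod=360)
          go(k=1, prod=720)
          -> return 720
        -> return 720
      -> return 720
    -> return 720
  -> return 720
-> return 720

Final answer: 720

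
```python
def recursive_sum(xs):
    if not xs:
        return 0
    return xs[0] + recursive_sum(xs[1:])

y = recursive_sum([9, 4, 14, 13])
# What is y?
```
Call trace:
recursive_sum(xs=[9, 4, 14, 13])
  recursive_sum(xs=[4, 14, 13])
    recursive_sum(xs=[14, 13])
      recursive_sum(xs=[13])
        recursive_sum(xs=[])
        -> return 0
      -> return 13
    -> return 27
  -> return 31
-> return 40

Final answer: 40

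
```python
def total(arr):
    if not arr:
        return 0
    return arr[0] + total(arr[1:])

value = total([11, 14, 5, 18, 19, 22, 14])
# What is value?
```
Call trace:
total(arr=[11, 14, 5, 18, 19, 22, 14])
  total(arr=[14, 5, 18, 19, 22, 14])
    total(arr=[5, 18, 19, 22, 14])
      total(arr=[18, 19, 22, 14])
        total(arr=[19, 22, 14])
          total(arr=[22, 14])
            total(arr=[14])
              total(arr=[])
              -> return 0
            -> return 14
          -> return 36
        -> return 55
      -> return 73
    -> return 78
  -> return 92
-> return 103

Final answer: 103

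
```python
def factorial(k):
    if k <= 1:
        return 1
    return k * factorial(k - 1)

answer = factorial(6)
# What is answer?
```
Call trace:
factorial(k=6)
  factorial(k=5)
    factorial(k=4)
      factorial(k=3)
        factorial(k=2)
          factorial(k=1)
          -> return 1
        -> return 2
      -> return 6
    -> return 24
  -> return 120
-> return 720

Final answer: 720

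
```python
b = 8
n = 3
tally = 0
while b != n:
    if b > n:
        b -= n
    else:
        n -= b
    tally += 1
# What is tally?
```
Trace:
  b=8
  b=8, n=3
  b=8, n=3, tally=0
  b=5, n=3, tally=1
  b=2, n=3, tally=2
  b=2, n=1, tally=3
  b=1, n=1, tally=4

Final answer: 4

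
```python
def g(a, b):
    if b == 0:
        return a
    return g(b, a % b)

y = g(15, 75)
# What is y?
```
Call trace:
g(a=15, b=75)
  g(a=75, b=15)
    g(a=15, b=0)
    -> return 15
  -> return 15
-> return 15

Final answer: 15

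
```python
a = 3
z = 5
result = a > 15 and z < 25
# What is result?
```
Trace:
  a=3
  a=3, z=5
  a=3, z=5, result=False

Final answer: False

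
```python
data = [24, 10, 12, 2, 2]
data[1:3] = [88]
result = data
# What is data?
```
Trace:
  data=[24, 10, 12, 2, 2]
  data=[24, 88, 2, 2]
  data=[24, 88, 2, 2], result=[24, 88, 2, 2]

Final answer: [24, 88, 2, 2]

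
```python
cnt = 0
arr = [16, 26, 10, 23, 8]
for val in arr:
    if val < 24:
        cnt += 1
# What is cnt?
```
Trace:
  cnt=0
  cnt=1, val=16
  cnt=1, val=26
  cnt=2, val=10
  cnt=3, val=23
  cnt=4, val=8

Final answer: 4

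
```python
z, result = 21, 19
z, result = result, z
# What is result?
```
Trace:
  z=21, result=19
  z=19, result=21

Final answer: 21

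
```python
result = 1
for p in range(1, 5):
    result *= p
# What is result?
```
Trace:
  result=1
  result=1, p=1
  result=2, p=2
  result=6, p=3
  result=24, p=4

Final answer: 24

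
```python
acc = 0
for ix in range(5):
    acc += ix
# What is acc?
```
Trace:
  acc=0
  acc=0, ix=0
  acc=1, ix=1
  acc=3, ix=2
  acc=6, ix=3
  acc=10, ix=4

Final answer: 10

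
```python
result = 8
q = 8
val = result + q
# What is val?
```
Trace:
  result=8
  result=8, q=8
  result=8, q=8, val=16

Final answer: 16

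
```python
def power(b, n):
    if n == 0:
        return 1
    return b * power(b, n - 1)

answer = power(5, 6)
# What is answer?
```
Call trace:
power(b=5, n=6)
  power(b=5, n=5)
    power(b=5, n=4)
      power(b=5, n=3)
        power(b=5, n=2)
          power(b=5, n=1)
            power(b=5, n=0)
            -> return 1
          -> return 5
        -> return 25
      -> return 125
    -> return 625
  -> return 3125
-> return 15625

Final answer: 15625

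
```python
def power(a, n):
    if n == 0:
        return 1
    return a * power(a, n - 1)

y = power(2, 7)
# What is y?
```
Call trace:
power(a=2, n=7)
  power(a=2, n=6)
    power(a=2, n=5)
      power(a=2, n=4)
        power(a=2, n=3)
          power(a=2, n=2)
            power(a=2, n=1)
              power(a=2, n=0)
              -> return 1
            -> return 2
          -> return 4
        -> return 8
      -> return 16
    -> return 32
  -> return 64
-> return 128

Final answer: 128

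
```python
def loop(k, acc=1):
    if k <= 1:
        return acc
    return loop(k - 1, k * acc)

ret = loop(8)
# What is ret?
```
Call trace:
loop(k=8, acc=1)
  loop(k=7, acc=8)
    loop(k=6, acc=56)
      loop(k=5, acc=336)
        loop(k=4, acc=1680)
          loop(k=3, acc=6720)
            loop(k=2, acc=20160)
              loop(k=1, acc=40320)
              -> return 40320
            -> return 40320
          -> return 40320
        -> return 40320
      -> return 40320
    -> return 40320
  -> return 40320
-> return 40320

Final answer: 40320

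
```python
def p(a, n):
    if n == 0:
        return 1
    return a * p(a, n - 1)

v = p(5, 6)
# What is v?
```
Call trace:
p(a=5, n=6)
  p(a=5, n=5)
    p(a=5, n=4)
      p(a=5, n=3)
        p(a=5, n=2)
          p(a=5, n=1)
            p(a=5, n=0)
            -> return 1
          -> return 5
        -> return 25
      -> return 125
    -> return 625
  -> return 3125
-> return 15625

Final answer: 15625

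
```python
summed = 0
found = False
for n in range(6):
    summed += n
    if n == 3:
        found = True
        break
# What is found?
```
Trace:
  summed=0
  summed=0, found=False
  summed=0, found=False, n=0
  summed=1, found=False, n=1
  summed=3, found=False, n=2
  summed=6, found=True, n=3

Final answer: True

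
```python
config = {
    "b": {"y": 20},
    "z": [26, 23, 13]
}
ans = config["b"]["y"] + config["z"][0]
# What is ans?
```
Trace:
  config={'b': {'y': 20}, 'z': [26, 23, 13]}
  config={'b': {'y': 20}, 'z': [26, 23, 13]}, ans=46

Final answer: 46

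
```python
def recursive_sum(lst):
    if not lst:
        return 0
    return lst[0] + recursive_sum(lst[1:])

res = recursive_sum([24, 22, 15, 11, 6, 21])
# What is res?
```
Call trace:
recursive_sum(lst=[24, 22, 15, 11, 6, 21])
  recursive_sum(lst=[22, 15, 11, 6, 21])
    recursive_sum(lst=[15, 11, 6, 21])
      recursive_sum(lst=[11, 6, 21])
        recursive_sum(lst=[6, 21])
          recursive_sum(lst=[21])
            recursive_sum(lst=[])
            -> return 0
          -> return 21
        -> return 27
      -> return 38
    -> return 53
  -> return 75
-> return 99

Final answer: 99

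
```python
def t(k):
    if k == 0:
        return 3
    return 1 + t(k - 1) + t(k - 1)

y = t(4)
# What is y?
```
Call trace (a repeated sub-call is expanded the first time; later identical calls just restate its return value):
t(k=4)
  t(k=3)
    t(k=2)
      t(k=1)
        t(k=0)
        -> return 3
        t(k=0)
        -> return 3
      -> return 7
      t(k=1) -> return 7  (same call as traced above)
    -> return 15
    t(k=2) -> return 15  (same call as traced above)
  -> return 31
  t(k=3) -> return 31  (same call as traced above)
-> return 63

Final answer: 63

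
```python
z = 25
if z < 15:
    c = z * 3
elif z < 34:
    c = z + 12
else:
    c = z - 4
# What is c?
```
Trace:
  z=25
  z=25, c=37

Final answer: 37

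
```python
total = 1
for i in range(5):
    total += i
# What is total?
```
Trace:
  total=1
  total=1, i=0
  total=2, i=1
  total=4, i=2
  total=7, i=3
  total=11, i=4

Final answer: 11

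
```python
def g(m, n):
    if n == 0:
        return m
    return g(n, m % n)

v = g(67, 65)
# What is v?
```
Call trace:
g(m=67, n=65)
  g(m=65, n=2)
    g(m=2, n=1)
      g(m=1, n=0)
      -> return 1
    -> return 1
  -> return 1
-> return 1

Final answer: 1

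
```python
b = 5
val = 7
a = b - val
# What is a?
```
Trace:
  b=5
  b=5, val=7
  b=5, val=7, a=-2

Final answer: -2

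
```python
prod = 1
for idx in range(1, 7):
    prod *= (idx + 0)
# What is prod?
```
Trace:
  prod=1
  prod=1, idx=1
  prod=2, idx=2
  prod=6, idx=3
  prod=24, idx=4
  prod=120, idx=5
  prod=720, idx=6

Final answer: 720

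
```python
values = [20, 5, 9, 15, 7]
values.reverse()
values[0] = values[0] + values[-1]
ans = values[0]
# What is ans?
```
Trace:
  values=[20, 5, 9, 15, 7]
  values=[7, 15, 9, 5, 20]
  values=[27, 15, 9, 5, 20]
  values=[27, 15, 9, 5, 20], ans=27

Final answer: 27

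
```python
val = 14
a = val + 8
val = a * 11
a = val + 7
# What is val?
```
Trace:
  val=14
  val=14, a=22
  val=242, a=22
  val=242, a=249

Final answer: 242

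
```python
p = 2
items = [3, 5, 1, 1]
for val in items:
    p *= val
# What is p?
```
Trace:
  p=2
  p=6, val=3
  p=30, val=5
  p=30, val=1
  p=30, val=1

Final answer: 30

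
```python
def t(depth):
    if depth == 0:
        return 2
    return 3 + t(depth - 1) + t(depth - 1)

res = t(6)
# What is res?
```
Call trace (a repeated sub-call is expanded the first time; later identical calls just restate its return value):
t(depth=6)
  t(depth=5)
    t(depth=4)
      t(depth=3)
        t(depth=2)
          t(depth=1)
            t(depth=0)
            -> return 2
            t(depth=0)
            -> return 2
          -> return 7
          t(depth=1) -> return 7  (same call as traced above)
        -> return 17
        t(depth=2) -> return 17  (same call as traced above)
      -> return 37
      t(depth=3) -> return 37  (same call as traced above)
    -> return 77
    t(depth=4) -> return 77  (same call as traced above)
  -> return 157
  t(depth=5) -> return 157  (same call as traced above)
-> return 317

Final answer: 317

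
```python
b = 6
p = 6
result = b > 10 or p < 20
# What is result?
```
Trace:
  b=6
  b=6, p=6
  b=6, p=6, result=True

Final answer: True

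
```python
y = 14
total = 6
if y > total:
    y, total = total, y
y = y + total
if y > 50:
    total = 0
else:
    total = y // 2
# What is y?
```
Trace:
  y=14
  y=14, total=6
  y=6, total=14
  y=20, total=14
  y=20, total=10

Final answer: 20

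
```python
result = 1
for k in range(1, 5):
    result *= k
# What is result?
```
Trace:
  result=1
  result=1, k=1
  result=2, k=2
  result=6, k=3
  result=24, k=4

Final answer: 24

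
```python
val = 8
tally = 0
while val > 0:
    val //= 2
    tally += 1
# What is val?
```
Trace:
  val=8
  val=8, tally=0
  val=4, tally=1
  val=2, tally=2
  val=1, tally=3
  val=0, tally=4

Final answer: 0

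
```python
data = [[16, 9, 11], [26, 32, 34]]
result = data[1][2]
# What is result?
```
Trace:
  data=[[16, 9, 11], [26, 32, 34]]
  data=[[16, 9, 11], [26, 32, 34]], result=34

Final answer: 34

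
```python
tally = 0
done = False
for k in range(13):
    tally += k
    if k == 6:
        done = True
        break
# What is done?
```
Trace:
  tally=0
  tally=0, done=False
  tally=0, done=False, k=0
  tally=1, done=False, k=1
  tally=3, done=False, k=2
  tally=6, done=False, k=3
  tally=10, done=False, k=4
  tally=15, done=False, k=5
  tally=21, done=True, k=6

Final answer: True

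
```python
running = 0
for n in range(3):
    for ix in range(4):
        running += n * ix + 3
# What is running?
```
Trace:
  running=0
  running=3, n=0, ix=0
  running=6, n=0, ix=1
  running=9, n=0, ix=2
  running=12, n=0, ix=3
  running=15, n=1, ix=0
  running=19, n=1, ix=1
  running=24, n=1, ix=2
  running=30, n=1, ix=3
  running=33, n=2, ix=0
  running=38, n=2, ix=1
  running=45, n=2, ix=2
  running=54, n=2, ix=3

Final answer: 54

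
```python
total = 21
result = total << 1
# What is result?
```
Trace:
  total=21
  total=21, result=42

Final answer: 42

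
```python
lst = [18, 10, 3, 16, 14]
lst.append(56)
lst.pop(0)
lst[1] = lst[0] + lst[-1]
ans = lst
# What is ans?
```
Trace:
  lst=[18, 10, 3, 16, 14]
  lst=[18, 10, 3, 16, 14, 56]
  lst=[10, 3, 16, 14, 56]
  lst=[10, 66, 16, 14, 56]
  lst=[10, 66, 16, 14, 56], ans=[10, 66, 16, 14, 56]

Final answer: [10, 66, 16, 14, 56]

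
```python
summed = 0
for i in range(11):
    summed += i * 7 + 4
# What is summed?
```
Trace:
  summed=0
  summed=4, i=0
  summed=15, i=1
  summed=33, i=2
  summed=58, i=3
  summed=90, i=4
  summed=129, i=5
  summed=175, i=6
  summed=228, i=7
  summed=288, i=8
  summed=355, i=9
  summed=429, i=10

Final answer: 429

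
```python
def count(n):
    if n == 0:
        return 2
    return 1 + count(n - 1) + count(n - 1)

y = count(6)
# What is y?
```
Call trace (a repeated sub-call is expanded the first time; later identical calls just restate its return value):
count(n=6)
  count(n=5)
    count(n=4)
      count(n=3)
        count(n=2)
          count(n=1)
            count(n=0)
            -> return 2
            count(n=0)
            -> return 2
          -> return 5
          count(n=1) -> return 5  (same call as traced above)
        -> return 11
        count(n=2) -> return 11  (same call as traced above)
      -> return 23
      count(n=3) -> return 23  (same call as traced above)
    -> return 47
    count(n=4) -> return 47  (same call as traced above)
  -> return 95
  count(n=5) -> return 95  (same call as traced above)
-> return 191

Final answer: 191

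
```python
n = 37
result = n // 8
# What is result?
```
Trace:
  n=37
  n=37, result=4

Final answer: 4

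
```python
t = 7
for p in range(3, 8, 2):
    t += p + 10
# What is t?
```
Trace:
  t=7
  t=20, p=3
  t=35, p=5
  t=52, p=7

Final answer: 52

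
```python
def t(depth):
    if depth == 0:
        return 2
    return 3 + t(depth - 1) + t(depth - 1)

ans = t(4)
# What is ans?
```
Call trace (a repeated sub-call is expanded the first time; later identical calls just restate its return value):
t(depth=4)
  t(depth=3)
    t(depth=2)
      t(depth=1)
        t(depth=0)
        -> return 2
        t(depth=0)
        -> return 2
      -> return 7
      t(depth=1) -> return 7  (same call as traced above)
    -> return 17
    t(depth=2) -> return 17  (same call as traced above)
  -> return 37
  t(depth=3) -> return 37  (same call as traced above)
-> return 77

Final answer: 77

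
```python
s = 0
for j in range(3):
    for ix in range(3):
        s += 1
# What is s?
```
Trace:
  s=0
  s=1, j=0, ix=0
  s=2, j=0, ix=1
  s=3, j=0, ix=2
  s=4, j=1, ix=0
  s=5, j=1, ix=1
  s=6, j=1, ix=2
  s=7, j=2, ix=0
  s=8, j=2, ix=1
  s=9, j=2, ix=2

Final answer: 9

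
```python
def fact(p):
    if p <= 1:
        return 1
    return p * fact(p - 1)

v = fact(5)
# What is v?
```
Call trace:
fact(p=5)
  fact(p=4)
    fact(p=3)
      fact(p=2)
        fact(p=1)
        -> return 1
      -> return 2
    -> return 6
  -> return 24
-> return 120

Final answer: 120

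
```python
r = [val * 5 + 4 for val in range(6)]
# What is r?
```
Trace:
  val=0
  val=1
  val=2
  val=3
  val=4
  val=5
  r=[4, 9, 14, 19, 24, 29]

Final answer: [4, 9, 14, 19, 24, 29]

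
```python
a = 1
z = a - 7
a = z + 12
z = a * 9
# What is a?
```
Trace:
  a=1
  a=1, z=-6
  a=6, z=-6
  a=6, z=54

Final answer: 6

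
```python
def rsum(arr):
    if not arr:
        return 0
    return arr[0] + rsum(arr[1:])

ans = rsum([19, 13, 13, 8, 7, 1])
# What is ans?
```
Call trace:
rsum(arr=[19, 13, 13, 8, 7, 1])
  rsum(arr=[13, 13, 8, 7, 1])
    rsum(arr=[13, 8, 7, 1])
      rsum(arr=[8, 7, 1])
        rsum(arr=[7, 1])
          rsum(arr=[1])
            rsum(arr=[])
            -> return 0
          -> return 1
        -> return 8
      -> return 16
    -> return 29
  -> return 42
-> return 61

Final answer: 61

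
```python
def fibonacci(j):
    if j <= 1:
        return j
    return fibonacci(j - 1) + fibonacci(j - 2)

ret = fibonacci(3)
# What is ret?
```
Call trace:
fibonacci(j=3)
  fibonacci(j=2)
    fibonacci(j=1)
    -> return 1
    fibonacci(j=0)
    -> return 0
  -> return 1
  fibonacci(j=1)
  -> return 1
-> return 2

Final answer: 2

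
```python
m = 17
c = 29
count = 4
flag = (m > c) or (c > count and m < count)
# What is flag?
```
Trace:
  m=17
  m=17, c=29
  m=17, c=29, count=4
  m=17, c=29, count=4, flag=False

Final answer: False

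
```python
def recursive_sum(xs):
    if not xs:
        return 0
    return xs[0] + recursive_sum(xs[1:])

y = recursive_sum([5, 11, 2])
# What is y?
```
Call trace:
recursive_sum(xs=[5, 11, 2])
  recursive_sum(xs=[11, 2])
    recursive_sum(xs=[2])
      recursive_sum(xs=[])
      -> return 0
    -> return 2
  -> return 13
-> return 18

Final answer: 18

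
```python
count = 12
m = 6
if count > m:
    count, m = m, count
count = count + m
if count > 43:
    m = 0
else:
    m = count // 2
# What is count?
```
Trace:
  count=12
  count=12, m=6
  count=6, m=12
  count=18, m=12
  count=18, m=9

Final answer: 18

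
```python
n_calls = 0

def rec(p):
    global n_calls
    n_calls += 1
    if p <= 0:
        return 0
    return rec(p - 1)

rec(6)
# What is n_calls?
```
Call trace:
rec(p=6)
  rec(p=5)
    rec(p=4)
      rec(p=3)
        rec(p=2)
          rec(p=1)
            rec(p=0)
            -> return 0
          -> return 0
        -> return 0
      -> return 0
    -> return 0
  -> return 0
-> return 0

n_calls is incremented once per call. rec is entered once for each p = 6, 5, 4, 3, 2, 1, 0 (the p <= 0 call returns without recursing), i.e. 6 + 1 calls.
n_calls = 7

Final answer: 7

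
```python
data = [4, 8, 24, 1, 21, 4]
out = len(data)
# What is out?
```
Trace:
  data=[4, 8, 24, 1, 21, 4]
  data=[4, 8, 24, 1, 21, 4], out=6

Final answer: 6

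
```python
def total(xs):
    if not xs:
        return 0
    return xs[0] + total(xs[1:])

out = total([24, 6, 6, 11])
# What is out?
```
Call trace:
total(xs=[24, 6, 6, 11])
  total(xs=[6, 6, 11])
    total(xs=[6, 11])
      total(xs=[11])
        total(xs=[])
        -> return 0
      -> return 11
    -> return 17
  -> return 23
-> return 47

Final answer: 47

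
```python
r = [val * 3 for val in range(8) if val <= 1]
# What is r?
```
Trace:
  val=0
  val=1
  val=2
  val=3
  val=4
  val=5
  val=6
  val=7
  r=[0, 3]

Final answer: [0, 3]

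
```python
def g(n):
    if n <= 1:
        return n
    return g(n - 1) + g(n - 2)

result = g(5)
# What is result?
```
Call trace (a repeated sub-call is expanded the first time; later identical calls just restate its return value):
g(n=5)
  g(n=4)
    g(n=3)
      g(n=2)
        g(n=1)
        -> return 1
        g(n=0)
        -> return 0
      -> return 1
      g(n=1)
      -> return 1
    -> return 2
    g(n=2) -> return 1  (same call as traced above)
  -> return 3
  g(n=3) -> return 2  (same call as traced above)
-> return 5

Final answer: 5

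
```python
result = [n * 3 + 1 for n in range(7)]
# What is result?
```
Trace:
  n=0
  n=1
  n=2
  n=3
  n=4
  n=5
  n=6
  result=[1, 4, 7, 10, 13, 16, 19]

Final answer: [1, 4, 7, 10, 13, 16, 19]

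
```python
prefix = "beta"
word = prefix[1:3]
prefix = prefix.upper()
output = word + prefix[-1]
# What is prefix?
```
Trace:
  prefix='beta'
  prefix='beta', word='et'
  prefix='BETA', word='et'
  prefix='BETA', word='et', output='etA'

Final answer: 'BETA'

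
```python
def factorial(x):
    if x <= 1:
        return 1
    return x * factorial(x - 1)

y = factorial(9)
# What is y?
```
Call trace:
factorial(x=9)
  factorial(x=8)
    factorial(x=7)
      factorial(x=6)
        factorial(x=5)
          factorial(x=4)
            factorial(x=3)
              factorial(x=2)
                factorial(x=1)
                -> return 1
              -> return 2
            -> return 6
          -> return 24
        -> return 120
      -> return 720
    -> return 5040
  -> return 40320
-> return 362880

Final answer: 362880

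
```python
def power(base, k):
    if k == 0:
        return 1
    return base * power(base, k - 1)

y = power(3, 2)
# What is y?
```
Call trace:
power(base=3, k=2)
  power(base=3, k=1)
    power(base=3, k=0)
    -> return 1
  -> return 3
-> return 9

Final answer: 9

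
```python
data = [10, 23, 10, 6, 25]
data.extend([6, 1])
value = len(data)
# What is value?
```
Trace:
  data=[10, 23, 10, 6, 25]
  data=[10, 23, 10, 6, 25, 6, 1]
  data=[10, 23, 10, 6, 25, 6, 1], value=7

Final answer: 7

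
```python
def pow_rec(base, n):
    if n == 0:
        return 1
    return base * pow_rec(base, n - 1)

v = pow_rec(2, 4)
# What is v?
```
Call trace:
pow_rec(base=2, n=4)
  pow_rec(base=2, n=3)
    pow_rec(base=2, n=2)
      pow_rec(base=2, n=1)
        pow_rec(base=2, n=0)
        -> return 1
      -> return 2
    -> return 4
  -> return 8
-> return 16

Final answer: 16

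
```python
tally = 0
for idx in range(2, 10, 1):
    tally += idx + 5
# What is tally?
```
Trace:
  tally=0
  tally=7, idx=2
  tally=15, idx=3
  tally=24, idx=4
  tally=34, idx=5
  tally=45, idx=6
  tally=57, idx=7
  tally=70, idx=8
  tally=84, idx=9

Final answer: 84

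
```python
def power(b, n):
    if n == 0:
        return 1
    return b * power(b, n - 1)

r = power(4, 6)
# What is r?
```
Call trace:
power(b=4, n=6)
  power(b=4, n=5)
    power(b=4, n=4)
      power(b=4, n=3)
        power(b=4, n=2)
          power(b=4, n=1)
            power(b=4, n=0)
            -> return 1
          -> return 4
        -> return 16
      -> return 64
    -> return 256
  -> return 1024
-> return 4096

Final answer: 4096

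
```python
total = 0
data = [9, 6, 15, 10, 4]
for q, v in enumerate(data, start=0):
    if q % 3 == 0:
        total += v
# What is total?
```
Trace:
  total=0
  total=9, q=0, v=9
  total=9, q=1, v=6
  total=9, q=2, v=15
  total=19, q=3, v=10
  total=19, q=4, v=4

Final answer: 19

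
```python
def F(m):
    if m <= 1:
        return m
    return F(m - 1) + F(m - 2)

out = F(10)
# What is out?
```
Call trace (a repeated sub-call is expanded the first time; later identical calls just restate its return value):
F(m=10)
  F(m=9)
    F(m=8)
      F(m=7)
        F(m=6)
          F(m=5)
            F(m=4)
              F(m=3)
                F(m=2)
                  F(m=1)
                  -> return 1
                  F(m=0)
                  -> return 0
                -> return 1
                F(m=1)
                -> return 1
              -> return 2
              F(m=2) -> return 1  (same call as traced above)
            -> return 3
            F(m=3) -> return 2  (same call as traced above)
          -> return 5
          F(m=4) -> return 3  (same call as traced above)
        -> return 8
        F(m=5) -> return 5  (same call as traced above)
      -> return 13
      F(m=6) -> return 8  (same call as traced above)
    -> return 21
    F(m=7) -> return 13  (same call as traced above)
  -> return 34
  F(m=8) -> return 21  (same call as traced above)
-> return 55

Final answer: 55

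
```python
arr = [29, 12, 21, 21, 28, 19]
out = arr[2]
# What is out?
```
Trace:
  arr=[29, 12, 21, 21, 28, 19]
  arr=[29, 12, 21, 21, 28, 19], out=21

Final answer: 21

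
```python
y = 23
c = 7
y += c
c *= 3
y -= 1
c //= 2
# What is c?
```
Trace:
  y=23
  y=23, c=7
  y=30, c=7
  y=30, c=21
  y=29, c=21
  y=29, c=10

Final answer: 10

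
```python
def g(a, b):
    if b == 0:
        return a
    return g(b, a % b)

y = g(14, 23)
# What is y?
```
Call trace:
g(a=14, b=23)
  g(a=23, b=14)
    g(a=14, b=9)
      g(a=9, b=5)
        g(a=5, b=4)
          g(a=4, b=1)
            g(a=1, b=0)
            -> return 1
          -> return 1
        -> return 1
      -> return 1
    -> return 1
  -> return 1
-> return 1

Final answer: 1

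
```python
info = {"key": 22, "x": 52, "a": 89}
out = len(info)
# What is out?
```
Trace:
  info={'key': 22, 'x': 52, 'a': 89}
  info={'key': 22, 'x': 52, 'a': 89}, out=3

Final answer: 3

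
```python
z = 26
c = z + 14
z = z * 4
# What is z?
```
Trace:
  z=26
  z=26, c=40
  z=104, c=40

Final answer: 104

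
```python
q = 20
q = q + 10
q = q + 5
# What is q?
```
Trace:
  q=20
  q=30
  q=35

Final answer: 35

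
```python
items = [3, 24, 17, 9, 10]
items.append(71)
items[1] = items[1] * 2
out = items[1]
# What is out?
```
Trace:
  items=[3, 24, 17, 9, 10]
  items=[3, 24, 17, 9, 10, 71]
  items=[3, 48, 17, 9, 10, 71]
  items=[3, 48, 17, 9, 10, 71], out=48

Final answer: 48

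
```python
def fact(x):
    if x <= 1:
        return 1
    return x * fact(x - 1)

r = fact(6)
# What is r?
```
Call trace:
fact(x=6)
  fact(x=5)
    fact(x=4)
      fact(x=3)
        fact(x=2)
          fact(x=1)
          -> return 1
        -> return 2
      -> return 6
    -> return 24
  -> return 120
-> return 720

Final answer: 720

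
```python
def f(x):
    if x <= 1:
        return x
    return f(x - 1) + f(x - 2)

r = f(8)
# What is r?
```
Call trace (a repeated sub-call is expanded the first time; later identical calls just restate its return value):
f(x=8)
  f(x=7)
    f(x=6)
      f(x=5)
        f(x=4)
          f(x=3)
            f(x=2)
              f(x=1)
              -> return 1
              f(x=0)
              -> return 0
            -> return 1
            f(x=1)
            -> return 1
          -> return 2
          f(x=2) -> return 1  (same call as traced above)
        -> return 3
        f(x=3) -> return 2  (same call as traced above)
      -> return 5
      f(x=4) -> return 3  (same call as traced above)
    -> return 8
    f(x=5) -> return 5  (same call as traced above)
  -> return 13
  f(x=6) -> return 8  (same call as traced above)
-> return 21

Final answer: 21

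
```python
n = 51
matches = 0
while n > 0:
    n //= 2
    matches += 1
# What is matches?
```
Trace:
  n=51
  n=51, matches=0
  n=25, matches=1
  n=12, matches=2
  n=6, matches=3
  n=3, matches=4
  n=1, matches=5
  n=0, matches=6

Final answer: 6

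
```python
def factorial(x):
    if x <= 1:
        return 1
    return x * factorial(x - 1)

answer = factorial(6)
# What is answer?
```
Call trace:
factorial(x=6)
  factorial(x=5)
    factorial(x=4)
      factorial(x=3)
        factorial(x=2)
          factorial(x=1)
          -> return 1
        -> return 2
      -> return 6
    -> return 24
  -> return 120
-> return 720

Final answer: 720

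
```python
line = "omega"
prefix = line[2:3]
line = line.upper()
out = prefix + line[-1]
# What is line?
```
Trace:
  line='omega'
  line='omega', prefix='e'
  line='OMEGA', prefix='e'
  line='OMEGA', prefix='e', out='eA'

Final answer: 'OMEGA'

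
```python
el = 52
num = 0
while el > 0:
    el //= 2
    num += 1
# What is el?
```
Trace:
  el=52
  el=52, num=0
  el=26, num=1
  el=13, num=2
  el=6, num=3
  el=3, num=4
  el=1, num=5
  el=0, num=6

Final answer: 0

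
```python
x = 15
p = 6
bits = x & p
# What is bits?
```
Trace:
  x=15
  x=15, p=6
  x=15, p=6, bits=6

Final answer: 6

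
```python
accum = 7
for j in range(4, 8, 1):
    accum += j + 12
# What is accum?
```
Trace:
  accum=7
  accum=23, j=4
  accum=40, j=5
  accum=58, j=6
  accum=77, j=7

Final answer: 77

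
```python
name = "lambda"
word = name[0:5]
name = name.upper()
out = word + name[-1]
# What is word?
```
Trace:
  name='lambda'
  name='lambda', word='lambd'
  name='LAMBDA', word='lambd'
  name='LAMBDA', word='lambd', out='lambdA'

Final answer: 'lambd'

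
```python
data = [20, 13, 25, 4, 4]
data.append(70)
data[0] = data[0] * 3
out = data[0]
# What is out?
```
Trace:
  data=[20, 13, 25, 4, 4]
  data=[20, 13, 25, 4, 4, 70]
  data=[60, 13, 25, 4, 4, 70]
  data=[60, 13, 25, 4, 4, 70], out=60

Final answer: 60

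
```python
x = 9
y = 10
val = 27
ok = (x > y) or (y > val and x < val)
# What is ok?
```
Trace:
  x=9
  x=9, y=10
  x=9, y=10, val=27
  x=9, y=10, val=27, ok=False

Final answer: False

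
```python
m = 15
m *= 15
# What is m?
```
Trace:
  m=15
  m=225

Final answer: 225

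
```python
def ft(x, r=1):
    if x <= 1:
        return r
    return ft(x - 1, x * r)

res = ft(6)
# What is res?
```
Call trace:
ft(x=6, r=1)
  ft(x=5, r=6)
    ft(x=4, r=30)
      ft(x=3, r=120)
        ft(x=2, r=360)
          ft(x=1, r=720)
          -> return 720
        -> return 720
      -> return 720
    -> return 720
  -> return 720
-> return 720

Final answer: 720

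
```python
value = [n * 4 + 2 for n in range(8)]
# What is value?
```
Trace:
  n=0
  n=1
  n=2
  n=3
  n=4
  n=5
  n=6
  n=7
  value=[2, 6, 10, 14, 18, 22, 26, 30]

Final answer: [2, 6, 10, 14, 18, 22, 26, 30]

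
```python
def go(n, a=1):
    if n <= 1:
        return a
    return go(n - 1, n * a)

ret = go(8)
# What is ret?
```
Call trace:
go(n=8, a=1)
  go(n=7, a=8)
    go(n=6, a=56)
      go(n=5, a=336)
        go(n=4, a=1680)
          go(n=3, a=6720)
            go(n=2, a=20160)
              go(n=1, a=40320)
              -> return 40320
            -> return 40320
          -> return 40320
        -> return 40320
      -> return 40320
    -> return 40320
  -> return 40320
-> return 40320

Final answer: 40320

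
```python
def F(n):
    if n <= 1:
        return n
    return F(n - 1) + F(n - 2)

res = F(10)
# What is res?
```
Call trace (a repeated sub-call is expanded the first time; later identical calls just restate its return value):
F(n=10)
  F(n=9)
    F(n=8)
      F(n=7)
        F(n=6)
          F(n=5)
            F(n=4)
              F(n=3)
                F(n=2)
                  F(n=1)
                  -> return 1
                  F(n=0)
                  -> return 0
                -> return 1
                F(n=1)
                -> return 1
              -> return 2
              F(n=2) -> return 1  (same call as traced above)
            -> return 3
            F(n=3) -> return 2  (same call as traced above)
          -> return 5
          F(n=4) -> return 3  (same call as traced above)
        -> return 8
        F(n=5) -> return 5  (same call as traced above)
      -> return 13
      F(n=6) -> return 8  (same call as traced above)
    -> return 21
    F(n=7) -> return 13  (same call as traced above)
  -> return 34
  F(n=8) -> return 21  (same call as traced above)
-> return 55

Final answer: 55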